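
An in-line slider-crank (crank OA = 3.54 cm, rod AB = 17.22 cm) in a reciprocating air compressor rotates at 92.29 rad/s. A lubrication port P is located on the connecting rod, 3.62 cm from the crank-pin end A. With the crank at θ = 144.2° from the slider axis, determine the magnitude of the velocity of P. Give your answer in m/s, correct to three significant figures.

2.79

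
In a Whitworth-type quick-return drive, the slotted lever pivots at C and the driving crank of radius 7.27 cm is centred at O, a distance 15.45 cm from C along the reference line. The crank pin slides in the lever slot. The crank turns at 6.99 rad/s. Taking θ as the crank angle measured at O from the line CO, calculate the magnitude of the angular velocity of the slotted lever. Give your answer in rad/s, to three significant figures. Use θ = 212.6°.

2.85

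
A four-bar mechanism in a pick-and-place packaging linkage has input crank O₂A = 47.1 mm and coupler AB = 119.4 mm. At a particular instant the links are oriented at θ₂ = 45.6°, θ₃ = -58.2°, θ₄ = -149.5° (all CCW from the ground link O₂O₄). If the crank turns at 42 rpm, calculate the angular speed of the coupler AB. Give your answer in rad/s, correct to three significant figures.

ω₂ = 4.398 rad/s (from 42 rpm).
Differentiating the loop-closure r₂e^{iθ₂}+r₃e^{iθ₃}=r₁+r₄e^{iθ₄} gives r₂ω₂e^{iθ₂}+r₃ω₃e^{iθ₃}=r₄ω₄e^{iθ₄}.
Eliminating the other unknown: ω₃ = r₂ω₂ sin(θ₄−θ₂) / [r₃ sin(θ₃−θ₄)].
Numerator sine = +0.26050; denominator sine = +0.99974.
Result = 0.0471·4.398·(+0.26050) / (0.1194·(+0.99974)) = +0.45209 rad/s; magnitude 0.45209 rad/s.

0.452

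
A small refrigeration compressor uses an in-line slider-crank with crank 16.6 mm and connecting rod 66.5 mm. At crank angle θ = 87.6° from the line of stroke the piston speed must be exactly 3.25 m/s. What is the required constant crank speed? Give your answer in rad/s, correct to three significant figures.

For an in-line slider-crank, |v_piston| = rω|sinθ|·[1 + r cosθ/√(L² − r² sin²θ)].
With r = 0.0166 m, L = 0.0665 m, θ = 87.6°: the bracketed kinematic factor |dx/dθ| = 0.016764 m.
ω = v/|dx/dθ| = 3.25/0.016764 = 193.86 rad/s.

194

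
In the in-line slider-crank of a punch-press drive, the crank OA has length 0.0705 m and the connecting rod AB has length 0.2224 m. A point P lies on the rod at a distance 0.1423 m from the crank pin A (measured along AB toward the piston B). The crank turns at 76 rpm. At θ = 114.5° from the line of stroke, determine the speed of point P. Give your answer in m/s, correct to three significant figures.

ω = 7.959 rad/s.  Crank-pin speed |V_A| = rω = 0.56109 m/s, perpendicular to OA.
Rod angle: sinφ = −(r/L) sinθ ⇒ φ = -16.765°; ω_rod = −rω cosθ/√(L²−r²sin²θ) = +1.0927 rad/s.
V_P = V_A + ω_rod × AP, with AP = 0.1423 m along the rod.
Components: V_Px = −rω sinθ − a·ω_rod·sinφ = -0.46572 m/s;  V_Py = rω cosθ + a·ω_rod·cosφ = -0.083802 m/s.
|V_P| = √(V_Px² + V_Py²) = 0.4732 m/s.

0.473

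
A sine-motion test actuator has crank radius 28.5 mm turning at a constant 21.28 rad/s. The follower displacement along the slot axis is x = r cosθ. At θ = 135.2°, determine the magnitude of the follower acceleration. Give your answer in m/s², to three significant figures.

9.16

ω = 21.28 rad/s
x = r cosθ ⇒ ẍ = −rω² cosθ (ω constant).
|a| = rω²|cosθ| = 0.0285·(21.28)²·|cos 135.2°| = 9.1576 m/s².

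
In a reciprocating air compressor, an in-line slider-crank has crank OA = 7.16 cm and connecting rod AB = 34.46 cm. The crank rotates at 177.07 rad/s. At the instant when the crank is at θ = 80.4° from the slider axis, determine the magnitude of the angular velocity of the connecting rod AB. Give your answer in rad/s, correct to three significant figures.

6.27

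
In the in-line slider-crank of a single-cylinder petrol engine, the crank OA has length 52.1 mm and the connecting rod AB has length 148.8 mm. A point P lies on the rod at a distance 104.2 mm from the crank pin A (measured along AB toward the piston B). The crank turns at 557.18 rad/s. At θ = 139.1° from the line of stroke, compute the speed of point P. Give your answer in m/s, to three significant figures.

ω = 557.2 rad/s.  Crank-pin speed |V_A| = rω = 29.029 m/s, perpendicular to OA.
Rod angle: sinφ = −(r/L) sinθ ⇒ φ = -13.253°; ω_rod = −rω cosθ/√(L²−r²sin²θ) = +151.49 rad/s.
V_P = V_A + ω_rod × AP, with AP = 0.1042 m along the rod.
Components: V_Px = −rω sinθ − a·ω_rod·sinφ = -15.388 m/s;  V_Py = rω cosθ + a·ω_rod·cosφ = -6.5766 m/s.
|V_P| = √(V_Px² + V_Py²) = 16.734 m/s.

16.7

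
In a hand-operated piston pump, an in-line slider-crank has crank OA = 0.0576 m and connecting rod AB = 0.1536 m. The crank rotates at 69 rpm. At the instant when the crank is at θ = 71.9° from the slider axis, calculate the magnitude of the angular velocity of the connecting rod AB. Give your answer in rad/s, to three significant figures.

0.901

ω = 7.226 rad/s (converted from 69 rpm).
The rod makes angle φ with the slider axis where L sinφ = r sinθ; differentiating, L cosφ·φ̇ = r ω cosθ.
L cosφ = √(L² − r² sin²θ) = 0.14351 m.
|ω_rod| = r ω |cosθ| / √(L² − r² sin²θ) = 0.0576·7.226·0.31068/0.14351 = 0.901 rad/s.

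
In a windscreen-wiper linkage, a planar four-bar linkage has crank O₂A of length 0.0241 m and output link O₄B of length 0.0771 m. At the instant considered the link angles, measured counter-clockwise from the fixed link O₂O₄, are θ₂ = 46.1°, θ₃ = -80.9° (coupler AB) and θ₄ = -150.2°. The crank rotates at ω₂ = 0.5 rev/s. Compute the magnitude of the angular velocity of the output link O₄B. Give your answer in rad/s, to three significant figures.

ω₂ = 3.142 rad/s (from 0.5 rev/s).
Differentiating the loop-closure r₂e^{iθ₂}+r₃e^{iθ₃}=r₁+r₄e^{iθ₄} gives r₂ω₂e^{iθ₂}+r₃ω₃e^{iθ₃}=r₄ω₄e^{iθ₄}.
Eliminating the other unknown: ω₄ = r₂ω₂ sin(θ₂−θ₃) / [r₄ sin(θ₄−θ₃)].
Numerator sine = +0.79864; denominator sine = -0.93544.
Result = 0.0241·3.142·(+0.79864) / (0.0771·(-0.93544)) = -0.83838 rad/s; magnitude 0.83838 rad/s.

0.838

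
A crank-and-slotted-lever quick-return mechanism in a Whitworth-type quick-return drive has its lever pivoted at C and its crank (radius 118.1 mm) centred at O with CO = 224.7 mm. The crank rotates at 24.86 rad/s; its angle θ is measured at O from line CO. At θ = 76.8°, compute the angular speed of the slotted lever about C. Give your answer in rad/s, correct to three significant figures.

ω = 24.86 rad/s
Crank pin A relative to C: A = (d + r cosθ, r sinθ); lever angle φ = atan2(r sinθ, d + r cosθ).
Differentiating tanφ: φ̇ = rω(d cosθ + r)/(d² + r² + 2dr cosθ).
d² + r² + 2dr cosθ = |CA|² = 0.0765572 m²;  d cosθ + r = +0.16941 m.
|ω_lever| = |0.1181·24.86·+0.16941| / 0.0765572 = 6.4969 rad/s.

6.50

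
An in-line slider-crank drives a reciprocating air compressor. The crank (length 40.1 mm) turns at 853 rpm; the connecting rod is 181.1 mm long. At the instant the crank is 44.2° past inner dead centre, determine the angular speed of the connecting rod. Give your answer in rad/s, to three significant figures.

ω = 89.33 rad/s (converted from 853 rpm).
The rod makes angle φ with the slider axis where L sinφ = r sinθ; differentiating, L cosφ·φ̇ = r ω cosθ.
L cosφ = √(L² − r² sin²θ) = 0.17893 m.
|ω_rod| = r ω |cosθ| / √(L² − r² sin²θ) = 0.0401·89.33·0.71691/0.17893 = 14.352 rad/s.

14.4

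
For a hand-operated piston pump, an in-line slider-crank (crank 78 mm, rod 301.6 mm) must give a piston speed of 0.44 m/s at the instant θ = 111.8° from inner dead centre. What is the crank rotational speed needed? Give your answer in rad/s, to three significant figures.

6.74

For an in-line slider-crank, |v_piston| = rω|sinθ|·[1 + r cosθ/√(L² − r² sin²θ)].
With r = 0.078 m, L = 0.3016 m, θ = 111.8°: the bracketed kinematic factor |dx/dθ| = 0.065257 m.
ω = v/|dx/dθ| = 0.44/0.065257 = 6.7426 rad/s.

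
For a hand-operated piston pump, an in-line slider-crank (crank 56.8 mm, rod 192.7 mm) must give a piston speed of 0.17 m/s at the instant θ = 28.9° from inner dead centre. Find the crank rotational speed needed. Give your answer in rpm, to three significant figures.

For an in-line slider-crank, |v_piston| = rω|sinθ|·[1 + r cosθ/√(L² − r² sin²θ)].
With r = 0.0568 m, L = 0.1927 m, θ = 28.9°: the bracketed kinematic factor |dx/dθ| = 0.034607 m.
ω = v/|dx/dθ| = 0.17/0.034607 = 4.9123 rad/s.
N = 60ω/(2π) = 46.909 rpm.

46.9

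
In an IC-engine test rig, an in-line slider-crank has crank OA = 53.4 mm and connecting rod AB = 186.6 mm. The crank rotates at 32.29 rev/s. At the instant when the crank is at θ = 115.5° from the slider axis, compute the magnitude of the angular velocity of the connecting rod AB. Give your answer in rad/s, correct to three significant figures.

25.9

ω = 202.9 rad/s (converted from 32.29 rev/s).
The rod makes angle φ with the slider axis where L sinφ = r sinθ; differentiating, L cosφ·φ̇ = r ω cosθ.
L cosφ = √(L² − r² sin²θ) = 0.18027 m.
|ω_rod| = r ω |cosθ| / √(L² − r² sin²θ) = 0.0534·202.9·0.43051/0.18027 = 25.873 rad/s.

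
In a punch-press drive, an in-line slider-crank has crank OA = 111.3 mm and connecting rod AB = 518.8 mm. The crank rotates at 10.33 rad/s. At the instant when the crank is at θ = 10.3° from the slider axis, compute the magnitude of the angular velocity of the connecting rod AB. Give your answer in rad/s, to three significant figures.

2.18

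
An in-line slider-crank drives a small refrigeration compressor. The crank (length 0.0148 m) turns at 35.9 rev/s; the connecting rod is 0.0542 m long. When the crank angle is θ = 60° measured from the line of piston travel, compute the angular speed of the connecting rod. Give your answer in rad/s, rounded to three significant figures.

31.7

ω = 225.6 rad/s (converted from 35.9 rev/s).
The rod makes angle φ with the slider axis where L sinφ = r sinθ; differentiating, L cosφ·φ̇ = r ω cosθ.
L cosφ = √(L² − r² sin²θ) = 0.052663 m.
|ω_rod| = r ω |cosθ| / √(L² − r² sin²θ) = 0.0148·225.6·0.50000/0.052663 = 31.696 rad/s.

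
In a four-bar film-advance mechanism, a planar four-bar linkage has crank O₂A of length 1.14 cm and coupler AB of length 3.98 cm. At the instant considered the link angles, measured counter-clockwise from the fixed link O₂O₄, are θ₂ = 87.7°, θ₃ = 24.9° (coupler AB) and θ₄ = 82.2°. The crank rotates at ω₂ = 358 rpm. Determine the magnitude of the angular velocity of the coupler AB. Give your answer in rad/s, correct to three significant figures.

1.22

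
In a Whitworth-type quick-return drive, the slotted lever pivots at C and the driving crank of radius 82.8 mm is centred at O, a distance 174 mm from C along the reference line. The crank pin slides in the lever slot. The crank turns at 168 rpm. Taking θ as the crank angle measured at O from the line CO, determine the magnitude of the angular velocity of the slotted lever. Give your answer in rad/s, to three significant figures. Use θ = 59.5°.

4.82

ω = 17.59 rad/s (from 168 rpm).
Crank pin A relative to C: A = (d + r cosθ, r sinθ); lever angle φ = atan2(r sinθ, d + r cosθ).
Differentiating tanφ: φ̇ = rω(d cosθ + r)/(d² + r² + 2dr cosθ).
d² + r² + 2dr cosθ = |CA|² = 0.0517563 m²;  d cosθ + r = +0.17111 m.
|ω_lever| = |0.0828·17.59·+0.17111| / 0.0517563 = 4.816 rad/s.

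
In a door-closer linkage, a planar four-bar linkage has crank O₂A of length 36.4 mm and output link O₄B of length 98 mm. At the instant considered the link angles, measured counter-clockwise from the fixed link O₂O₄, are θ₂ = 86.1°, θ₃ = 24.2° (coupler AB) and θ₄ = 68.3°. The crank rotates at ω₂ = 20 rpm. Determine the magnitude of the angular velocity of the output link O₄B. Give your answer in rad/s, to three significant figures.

0.986

ω₂ = 2.094 rad/s (from 20 rpm).
Differentiating the loop-closure r₂e^{iθ₂}+r₃e^{iθ₃}=r₁+r₄e^{iθ₄} gives r₂ω₂e^{iθ₂}+r₃ω₃e^{iθ₃}=r₄ω₄e^{iθ₄}.
Eliminating the other unknown: ω₄ = r₂ω₂ sin(θ₂−θ₃) / [r₄ sin(θ₄−θ₃)].
Numerator sine = +0.88213; denominator sine = +0.69591.
Result = 0.0364·2.094·(+0.88213) / (0.098·(+0.69591)) = +0.98608 rad/s; magnitude 0.98608 rad/s.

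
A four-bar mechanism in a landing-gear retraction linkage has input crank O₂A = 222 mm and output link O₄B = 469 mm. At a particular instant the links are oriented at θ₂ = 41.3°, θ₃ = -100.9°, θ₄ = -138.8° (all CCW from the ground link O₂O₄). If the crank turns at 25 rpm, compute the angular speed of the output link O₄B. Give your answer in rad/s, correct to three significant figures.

ω₂ = 2.618 rad/s (from 25 rpm).
Differentiating the loop-closure r₂e^{iθ₂}+r₃e^{iθ₃}=r₁+r₄e^{iθ₄} gives r₂ω₂e^{iθ₂}+r₃ω₃e^{iθ₃}=r₄ω₄e^{iθ₄}.
Eliminating the other unknown: ω₄ = r₂ω₂ sin(θ₂−θ₃) / [r₄ sin(θ₄−θ₃)].
Numerator sine = +0.61291; denominator sine = -0.61429.
Result = 0.222·2.618·(+0.61291) / (0.469·(-0.61429)) = -1.2364 rad/s; magnitude 1.2364 rad/s.

1.24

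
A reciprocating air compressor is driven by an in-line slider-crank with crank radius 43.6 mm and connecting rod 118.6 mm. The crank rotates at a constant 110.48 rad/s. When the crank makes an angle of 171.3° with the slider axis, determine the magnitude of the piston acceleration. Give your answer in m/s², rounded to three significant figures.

338

ω = 110.5 rad/s
x(θ) = r cosθ + √(L² − r² sin²θ); with ω constant, a = ω²·d²x/dθ².
d²x/dθ² = −r cosθ − r²(cos2θ)/√u − r⁴ sin²2θ/(4u^{3/2}),  u = L² − r² sin²θ = 0.0140225 m².
Substituting r = 0.0436 m, L = 0.1186 m, θ = 171.3°: d²x/dθ² = +0.027731 m.
a = ω²·d²x/dθ² = (110.5)²·(+0.027731) = +338.48 m/s²;  |a| = 338.48 m/s².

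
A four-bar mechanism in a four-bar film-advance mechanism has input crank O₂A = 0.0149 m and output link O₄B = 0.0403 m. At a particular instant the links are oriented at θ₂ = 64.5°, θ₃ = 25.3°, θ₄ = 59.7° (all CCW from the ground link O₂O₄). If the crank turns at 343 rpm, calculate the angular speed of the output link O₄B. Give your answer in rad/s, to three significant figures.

14.9

ω₂ = 35.92 rad/s (from 343 rpm).
Differentiating the loop-closure r₂e^{iθ₂}+r₃e^{iθ₃}=r₁+r₄e^{iθ₄} gives r₂ω₂e^{iθ₂}+r₃ω₃e^{iθ₃}=r₄ω₄e^{iθ₄}.
Eliminating the other unknown: ω₄ = r₂ω₂ sin(θ₂−θ₃) / [r₄ sin(θ₄−θ₃)].
Numerator sine = +0.63203; denominator sine = +0.56497.
Result = 0.0149·35.92·(+0.63203) / (0.0403·(+0.56497)) = +14.857 rad/s; magnitude 14.857 rad/s.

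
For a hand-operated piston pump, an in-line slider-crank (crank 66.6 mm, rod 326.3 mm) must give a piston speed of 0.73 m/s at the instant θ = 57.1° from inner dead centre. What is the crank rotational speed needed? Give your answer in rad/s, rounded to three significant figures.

11.7

For an in-line slider-crank, |v_piston| = rω|sinθ|·[1 + r cosθ/√(L² − r² sin²θ)].
With r = 0.0666 m, L = 0.3263 m, θ = 57.1°: the bracketed kinematic factor |dx/dθ| = 0.062211 m.
ω = v/|dx/dθ| = 0.73/0.062211 = 11.734 rad/s.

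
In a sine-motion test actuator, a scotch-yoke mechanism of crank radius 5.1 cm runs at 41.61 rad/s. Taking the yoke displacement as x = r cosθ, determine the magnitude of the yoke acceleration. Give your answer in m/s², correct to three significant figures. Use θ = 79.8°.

ω = 41.61 rad/s
x = r cosθ ⇒ ẍ = −rω² cosθ (ω constant).
|a| = rω²|cosθ| = 0.051·(41.61)²·|cos 79.8°| = 15.637 m/s².

15.6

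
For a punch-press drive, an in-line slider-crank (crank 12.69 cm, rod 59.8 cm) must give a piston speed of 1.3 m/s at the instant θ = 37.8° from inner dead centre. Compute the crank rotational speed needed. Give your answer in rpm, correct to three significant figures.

137

For an in-line slider-crank, |v_piston| = rω|sinθ|·[1 + r cosθ/√(L² − r² sin²θ)].
With r = 0.1269 m, L = 0.598 m, θ = 37.8°: the bracketed kinematic factor |dx/dθ| = 0.090931 m.
ω = v/|dx/dθ| = 1.3/0.090931 = 14.297 rad/s.
N = 60ω/(2π) = 136.52 rpm.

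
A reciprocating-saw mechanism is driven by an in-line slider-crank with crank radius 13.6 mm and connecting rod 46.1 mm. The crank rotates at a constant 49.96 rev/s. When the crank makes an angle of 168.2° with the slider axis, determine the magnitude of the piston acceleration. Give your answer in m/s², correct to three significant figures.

947

ω = 2π·50 = 313.9 rad/s
x(θ) = r cosθ + √(L² − r² sin²θ); with ω constant, a = ω²·d²x/dθ².
d²x/dθ² = −r cosθ − r²(cos2θ)/√u − r⁴ sin²2θ/(4u^{3/2}),  u = L² − r² sin²θ = 0.00211748 m².
Substituting r = 0.0136 m, L = 0.0461 m, θ = 168.2°: d²x/dθ² = +0.0096152 m.
a = ω²·d²x/dθ² = (313.9)²·(+0.0096152) = +947.47 m/s²;  |a| = 947.47 m/s².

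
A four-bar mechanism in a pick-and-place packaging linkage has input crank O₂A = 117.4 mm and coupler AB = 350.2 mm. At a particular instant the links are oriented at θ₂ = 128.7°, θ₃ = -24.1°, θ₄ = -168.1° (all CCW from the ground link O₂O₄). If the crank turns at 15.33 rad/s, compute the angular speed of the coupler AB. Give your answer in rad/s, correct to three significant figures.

7.80

ω₂ = 15.33 rad/s
Differentiating the loop-closure r₂e^{iθ₂}+r₃e^{iθ₃}=r₁+r₄e^{iθ₄} gives r₂ω₂e^{iθ₂}+r₃ω₃e^{iθ₃}=r₄ω₄e^{iθ₄}.
Eliminating the other unknown: ω₃ = r₂ω₂ sin(θ₄−θ₂) / [r₃ sin(θ₃−θ₄)].
Numerator sine = +0.89259; denominator sine = +0.58779.
Result = 0.1174·15.33·(+0.89259) / (0.3502·(+0.58779)) = +7.8041 rad/s; magnitude 7.8041 rad/s.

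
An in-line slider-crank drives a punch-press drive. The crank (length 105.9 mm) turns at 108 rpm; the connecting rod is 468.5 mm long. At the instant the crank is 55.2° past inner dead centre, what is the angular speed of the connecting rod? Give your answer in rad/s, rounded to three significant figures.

1.48

ω = 11.31 rad/s (converted from 108 rpm).
The rod makes angle φ with the slider axis where L sinφ = r sinθ; differentiating, L cosφ·φ̇ = r ω cosθ.
L cosφ = √(L² − r² sin²θ) = 0.46036 m.
|ω_rod| = r ω |cosθ| / √(L² − r² sin²θ) = 0.1059·11.31·0.57071/0.46036 = 1.4848 rad/s.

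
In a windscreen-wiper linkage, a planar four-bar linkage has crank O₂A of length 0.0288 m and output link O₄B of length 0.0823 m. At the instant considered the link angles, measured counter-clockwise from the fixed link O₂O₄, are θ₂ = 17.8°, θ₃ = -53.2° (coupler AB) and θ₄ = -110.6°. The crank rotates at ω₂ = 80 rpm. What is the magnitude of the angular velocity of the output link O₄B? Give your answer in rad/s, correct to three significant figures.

ω₂ = 8.378 rad/s (from 80 rpm).
Differentiating the loop-closure r₂e^{iθ₂}+r₃e^{iθ₃}=r₁+r₄e^{iθ₄} gives r₂ω₂e^{iθ₂}+r₃ω₃e^{iθ₃}=r₄ω₄e^{iθ₄}.
Eliminating the other unknown: ω₄ = r₂ω₂ sin(θ₂−θ₃) / [r₄ sin(θ₄−θ₃)].
Numerator sine = +0.94552; denominator sine = -0.84245.
Result = 0.0288·8.378·(+0.94552) / (0.0823·(-0.84245)) = -3.2903 rad/s; magnitude 3.2903 rad/s.

3.29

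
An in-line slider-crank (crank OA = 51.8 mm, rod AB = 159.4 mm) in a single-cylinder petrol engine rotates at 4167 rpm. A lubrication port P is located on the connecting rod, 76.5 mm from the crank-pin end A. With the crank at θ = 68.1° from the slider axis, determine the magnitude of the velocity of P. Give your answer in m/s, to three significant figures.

22.7

ω = 436.4 rad/s.  Crank-pin speed |V_A| = rω = 22.604 m/s, perpendicular to OA.
Rod angle: sinφ = −(r/L) sinθ ⇒ φ = -17.549°; ω_rod = −rω cosθ/√(L²−r²sin²θ) = -55.473 rad/s.
V_P = V_A + ω_rod × AP, with AP = 0.0765 m along the rod.
Components: V_Px = −rω sinθ − a·ω_rod·sinφ = -22.252 m/s;  V_Py = rω cosθ + a·ω_rod·cosφ = +4.3847 m/s.
|V_P| = √(V_Px² + V_Py²) = 22.68 m/s.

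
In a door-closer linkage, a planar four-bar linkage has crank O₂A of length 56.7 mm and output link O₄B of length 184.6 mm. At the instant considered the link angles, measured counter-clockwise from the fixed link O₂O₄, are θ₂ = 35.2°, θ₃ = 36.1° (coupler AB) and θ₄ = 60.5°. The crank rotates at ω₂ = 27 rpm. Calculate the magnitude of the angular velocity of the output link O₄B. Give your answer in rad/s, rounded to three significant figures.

0.0330

ω₂ = 2.827 rad/s (from 27 rpm).
Differentiating the loop-closure r₂e^{iθ₂}+r₃e^{iθ₃}=r₁+r₄e^{iθ₄} gives r₂ω₂e^{iθ₂}+r₃ω₃e^{iθ₃}=r₄ω₄e^{iθ₄}.
Eliminating the other unknown: ω₄ = r₂ω₂ sin(θ₂−θ₃) / [r₄ sin(θ₄−θ₃)].
Numerator sine = -0.01571; denominator sine = +0.41310.
Result = 0.0567·2.827·(-0.01571) / (0.1846·(+0.41310)) = -0.033021 rad/s; magnitude 0.033021 rad/s.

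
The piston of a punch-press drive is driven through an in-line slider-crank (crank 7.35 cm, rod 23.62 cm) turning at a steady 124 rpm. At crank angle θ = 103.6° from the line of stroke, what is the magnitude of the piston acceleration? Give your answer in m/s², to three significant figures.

6.49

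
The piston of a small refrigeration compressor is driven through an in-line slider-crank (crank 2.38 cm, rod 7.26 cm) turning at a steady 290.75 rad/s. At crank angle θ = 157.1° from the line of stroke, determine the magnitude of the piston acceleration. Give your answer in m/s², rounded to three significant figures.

ω = 290.8 rad/s
x(θ) = r cosθ + √(L² − r² sin²θ); with ω constant, a = ω²·d²x/dθ².
d²x/dθ² = −r cosθ − r²(cos2θ)/√u − r⁴ sin²2θ/(4u^{3/2}),  u = L² − r² sin²θ = 0.00518499 m².
Substituting r = 0.0238 m, L = 0.0726 m, θ = 157.1°: d²x/dθ² = +0.01633 m.
a = ω²·d²x/dθ² = (290.8)²·(+0.01633) = +1380.4 m/s²;  |a| = 1380.4 m/s².

1380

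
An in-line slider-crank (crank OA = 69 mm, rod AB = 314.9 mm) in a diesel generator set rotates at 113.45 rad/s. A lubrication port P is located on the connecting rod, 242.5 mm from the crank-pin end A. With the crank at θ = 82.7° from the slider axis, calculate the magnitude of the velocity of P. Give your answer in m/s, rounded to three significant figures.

7.94

ω = 113.5 rad/s.  Crank-pin speed |V_A| = rω = 7.8281 m/s, perpendicular to OA.
Rod angle: sinφ = −(r/L) sinθ ⇒ φ = -12.553°; ω_rod = −rω cosθ/√(L²−r²sin²θ) = -3.236 rad/s.
V_P = V_A + ω_rod × AP, with AP = 0.2425 m along the rod.
Components: V_Px = −rω sinθ − a·ω_rod·sinφ = -7.9352 m/s;  V_Py = rω cosθ + a·ω_rod·cosφ = +0.22869 m/s.
|V_P| = √(V_Px² + V_Py²) = 7.9384 m/s.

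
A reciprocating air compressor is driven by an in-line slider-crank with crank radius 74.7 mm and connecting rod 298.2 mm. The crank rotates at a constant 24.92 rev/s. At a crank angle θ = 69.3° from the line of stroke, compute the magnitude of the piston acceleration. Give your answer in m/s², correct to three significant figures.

297

ω = 2π·24.9 = 156.6 rad/s
x(θ) = r cosθ + √(L² − r² sin²θ); with ω constant, a = ω²·d²x/dθ².
d²x/dθ² = −r cosθ − r²(cos2θ)/√u − r⁴ sin²2θ/(4u^{3/2}),  u = L² − r² sin²θ = 0.0840404 m².
Substituting r = 0.0747 m, L = 0.2982 m, θ = 69.3°: d²x/dθ² = -0.012106 m.
a = ω²·d²x/dθ² = (156.6)²·(-0.012106) = -296.79 m/s²;  |a| = 296.79 m/s².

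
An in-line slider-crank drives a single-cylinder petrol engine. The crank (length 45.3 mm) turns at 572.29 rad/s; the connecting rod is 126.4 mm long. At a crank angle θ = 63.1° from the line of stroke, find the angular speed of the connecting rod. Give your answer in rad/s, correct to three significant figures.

97.9

ω = 572.3 rad/s
The rod makes angle φ with the slider axis where L sinφ = r sinθ; differentiating, L cosφ·φ̇ = r ω cosθ.
L cosφ = √(L² − r² sin²θ) = 0.11977 m.
|ω_rod| = r ω |cosθ| / √(L² − r² sin²θ) = 0.0453·572.3·0.45243/0.11977 = 97.931 rad/s.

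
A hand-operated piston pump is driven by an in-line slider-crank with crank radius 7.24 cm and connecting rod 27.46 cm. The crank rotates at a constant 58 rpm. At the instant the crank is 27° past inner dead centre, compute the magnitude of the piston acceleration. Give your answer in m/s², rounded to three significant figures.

2.80

ω = 2π·58/60 = 6.074 rad/s
x(θ) = r cosθ + √(L² − r² sin²θ); with ω constant, a = ω²·d²x/dθ².
d²x/dθ² = −r cosθ − r²(cos2θ)/√u − r⁴ sin²2θ/(4u^{3/2}),  u = L² − r² sin²θ = 0.0743248 m².
Substituting r = 0.0724 m, L = 0.2746 m, θ = 27°: d²x/dθ² = -0.076032 m.
a = ω²·d²x/dθ² = (6.074)²·(-0.076032) = -2.8049 m/s²;  |a| = 2.8049 m/s².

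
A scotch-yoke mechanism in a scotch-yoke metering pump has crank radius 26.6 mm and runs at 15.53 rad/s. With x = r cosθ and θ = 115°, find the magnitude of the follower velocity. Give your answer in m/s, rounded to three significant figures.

ω = 15.53 rad/s
x = r cosθ ⇒ ẋ = −rω sinθ.
|v| = rω|sinθ| = 0.0266·15.53·|sin 115°| = 0.37439 m/s.

0.374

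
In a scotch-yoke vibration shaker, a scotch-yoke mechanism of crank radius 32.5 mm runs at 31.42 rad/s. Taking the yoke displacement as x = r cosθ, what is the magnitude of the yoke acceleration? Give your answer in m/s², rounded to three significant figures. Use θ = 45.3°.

22.6

ω = 31.42 rad/s
x = r cosθ ⇒ ẍ = −rω² cosθ (ω constant).
|a| = rω²|cosθ| = 0.0325·(31.42)²·|cos 45.3°| = 22.568 m/s².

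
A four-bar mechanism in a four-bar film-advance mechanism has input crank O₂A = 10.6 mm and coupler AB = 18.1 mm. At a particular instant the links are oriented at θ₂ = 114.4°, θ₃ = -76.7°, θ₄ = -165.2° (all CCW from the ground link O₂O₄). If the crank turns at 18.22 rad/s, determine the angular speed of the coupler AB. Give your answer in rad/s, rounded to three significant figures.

10.5

ω₂ = 18.22 rad/s
Differentiating the loop-closure r₂e^{iθ₂}+r₃e^{iθ₃}=r₁+r₄e^{iθ₄} gives r₂ω₂e^{iθ₂}+r₃ω₃e^{iθ₃}=r₄ω₄e^{iθ₄}.
Eliminating the other unknown: ω₃ = r₂ω₂ sin(θ₄−θ₂) / [r₃ sin(θ₃−θ₄)].
Numerator sine = +0.98600; denominator sine = +0.99966.
Result = 0.0106·18.22·(+0.98600) / (0.0181·(+0.99966)) = +10.524 rad/s; magnitude 10.524 rad/s.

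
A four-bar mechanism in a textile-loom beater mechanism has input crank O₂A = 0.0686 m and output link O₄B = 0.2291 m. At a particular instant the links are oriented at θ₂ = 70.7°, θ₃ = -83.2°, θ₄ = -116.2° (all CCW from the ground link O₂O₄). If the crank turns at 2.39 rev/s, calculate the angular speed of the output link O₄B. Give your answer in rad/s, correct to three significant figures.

ω₂ = 15.02 rad/s (from 2.39 rev/s).
Differentiating the loop-closure r₂e^{iθ₂}+r₃e^{iθ₃}=r₁+r₄e^{iθ₄} gives r₂ω₂e^{iθ₂}+r₃ω₃e^{iθ₃}=r₄ω₄e^{iθ₄}.
Eliminating the other unknown: ω₄ = r₂ω₂ sin(θ₂−θ₃) / [r₄ sin(θ₄−θ₃)].
Numerator sine = +0.43994; denominator sine = -0.54464.
Result = 0.0686·15.02·(+0.43994) / (0.2291·(-0.54464)) = -3.6321 rad/s; magnitude 3.6321 rad/s.

3.63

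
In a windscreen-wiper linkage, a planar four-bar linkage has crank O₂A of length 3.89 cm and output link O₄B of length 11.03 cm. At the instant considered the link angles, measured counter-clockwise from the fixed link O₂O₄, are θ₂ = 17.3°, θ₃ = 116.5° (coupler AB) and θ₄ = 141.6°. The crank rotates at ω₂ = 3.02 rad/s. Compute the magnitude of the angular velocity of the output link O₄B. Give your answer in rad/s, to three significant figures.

2.48

ω₂ = 3.02 rad/s
Differentiating the loop-closure r₂e^{iθ₂}+r₃e^{iθ₃}=r₁+r₄e^{iθ₄} gives r₂ω₂e^{iθ₂}+r₃ω₃e^{iθ₃}=r₄ω₄e^{iθ₄}.
Eliminating the other unknown: ω₄ = r₂ω₂ sin(θ₂−θ₃) / [r₄ sin(θ₄−θ₃)].
Numerator sine = -0.98714; denominator sine = +0.42420.
Result = 0.0389·3.02·(-0.98714) / (0.1103·(+0.42420)) = -2.4785 rad/s; magnitude 2.4785 rad/s.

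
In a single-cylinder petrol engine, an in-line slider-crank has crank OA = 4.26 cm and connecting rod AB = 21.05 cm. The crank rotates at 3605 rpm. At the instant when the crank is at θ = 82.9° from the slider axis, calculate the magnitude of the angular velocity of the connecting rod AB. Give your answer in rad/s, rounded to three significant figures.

9.64

ω = 377.5 rad/s (converted from 3605 rpm).
The rod makes angle φ with the slider axis where L sinφ = r sinθ; differentiating, L cosφ·φ̇ = r ω cosθ.
L cosφ = √(L² − r² sin²θ) = 0.20621 m.
|ω_rod| = r ω |cosθ| / √(L² − r² sin²θ) = 0.0426·377.5·0.12360/0.20621 = 9.6395 rad/s.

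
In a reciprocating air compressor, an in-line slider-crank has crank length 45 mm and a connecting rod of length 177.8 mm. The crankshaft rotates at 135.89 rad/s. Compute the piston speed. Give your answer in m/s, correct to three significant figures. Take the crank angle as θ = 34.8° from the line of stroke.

ω = 135.9 rad/s
For an in-line slider-crank, x = r cosθ + √(L² − r² sin²θ), so v = −rω sinθ·[1 + r cosθ/√(L² − r² sin²θ)].
With r = 0.045 m, L = 0.1778 m, θ = 34.8°: √(L² − r² sin²θ) = 0.17594 m.
v = −0.045·135.9·0.57071·[1 + 0.045·0.82115/0.17594] = -4.2229 m/s.
|v| = 4.2229 m/s.

4.22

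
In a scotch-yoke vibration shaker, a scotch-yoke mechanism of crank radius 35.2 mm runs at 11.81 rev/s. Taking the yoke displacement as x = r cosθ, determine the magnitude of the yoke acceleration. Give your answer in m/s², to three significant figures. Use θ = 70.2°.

65.7

ω = 74.2 rad/s (from 11.81 rev/s).
x = r cosθ ⇒ ẍ = −rω² cosθ (ω constant).
|a| = rω²|cosθ| = 0.0352·(74.2)²·|cos 70.2°| = 65.655 m/s².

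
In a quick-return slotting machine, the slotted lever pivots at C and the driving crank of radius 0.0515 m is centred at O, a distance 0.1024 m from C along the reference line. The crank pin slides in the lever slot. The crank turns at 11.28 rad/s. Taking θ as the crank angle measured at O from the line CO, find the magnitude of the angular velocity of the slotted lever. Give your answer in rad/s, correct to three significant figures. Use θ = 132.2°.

1.66

ω = 11.28 rad/s
Crank pin A relative to C: A = (d + r cosθ, r sinθ); lever angle φ = atan2(r sinθ, d + r cosθ).
Differentiating tanφ: φ̇ = rω(d cosθ + r)/(d² + r² + 2dr cosθ).
d² + r² + 2dr cosθ = |CA|² = 0.00605324 m²;  d cosθ + r = -0.017284 m.
|ω_lever| = |0.0515·11.28·-0.017284| / 0.00605324 = 1.6587 rad/s.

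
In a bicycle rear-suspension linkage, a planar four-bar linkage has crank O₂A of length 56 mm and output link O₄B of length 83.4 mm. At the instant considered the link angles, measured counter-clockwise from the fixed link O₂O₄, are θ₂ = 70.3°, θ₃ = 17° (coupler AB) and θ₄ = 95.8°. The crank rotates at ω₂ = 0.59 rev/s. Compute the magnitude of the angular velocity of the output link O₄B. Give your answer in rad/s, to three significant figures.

ω₂ = 3.707 rad/s (from 0.59 rev/s).
Differentiating the loop-closure r₂e^{iθ₂}+r₃e^{iθ₃}=r₁+r₄e^{iθ₄} gives r₂ω₂e^{iθ₂}+r₃ω₃e^{iθ₃}=r₄ω₄e^{iθ₄}.
Eliminating the other unknown: ω₄ = r₂ω₂ sin(θ₂−θ₃) / [r₄ sin(θ₄−θ₃)].
Numerator sine = +0.80178; denominator sine = +0.98096.
Result = 0.056·3.707·(+0.80178) / (0.0834·(+0.98096)) = +2.0345 rad/s; magnitude 2.0345 rad/s.

2.03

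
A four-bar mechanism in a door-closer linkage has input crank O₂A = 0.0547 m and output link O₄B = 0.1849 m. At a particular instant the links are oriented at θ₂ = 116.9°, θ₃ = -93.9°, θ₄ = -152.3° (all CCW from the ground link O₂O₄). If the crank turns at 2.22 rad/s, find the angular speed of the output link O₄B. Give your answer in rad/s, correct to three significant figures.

ω₂ = 2.22 rad/s
Differentiating the loop-closure r₂e^{iθ₂}+r₃e^{iθ₃}=r₁+r₄e^{iθ₄} gives r₂ω₂e^{iθ₂}+r₃ω₃e^{iθ₃}=r₄ω₄e^{iθ₄}.
Eliminating the other unknown: ω₄ = r₂ω₂ sin(θ₂−θ₃) / [r₄ sin(θ₄−θ₃)].
Numerator sine = -0.51204; denominator sine = -0.85173.
Result = 0.0547·2.22·(-0.51204) / (0.1849·(-0.85173)) = +0.39483 rad/s; magnitude 0.39483 rad/s.

0.395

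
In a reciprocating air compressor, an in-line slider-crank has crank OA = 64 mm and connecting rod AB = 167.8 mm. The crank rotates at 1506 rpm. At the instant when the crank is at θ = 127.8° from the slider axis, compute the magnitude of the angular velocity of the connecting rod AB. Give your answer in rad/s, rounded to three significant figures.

ω = 157.7 rad/s (converted from 1506 rpm).
The rod makes angle φ with the slider axis where L sinφ = r sinθ; differentiating, L cosφ·φ̇ = r ω cosθ.
L cosφ = √(L² − r² sin²θ) = 0.16 m.
|ω_rod| = r ω |cosθ| / √(L² − r² sin²θ) = 0.064·157.7·0.61291/0.16 = 38.664 rad/s.

38.7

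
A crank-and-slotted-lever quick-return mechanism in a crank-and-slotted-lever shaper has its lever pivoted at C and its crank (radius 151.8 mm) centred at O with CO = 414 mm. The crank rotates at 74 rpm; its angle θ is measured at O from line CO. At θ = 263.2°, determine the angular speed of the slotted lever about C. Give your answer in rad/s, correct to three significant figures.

ω = 7.749 rad/s (from 74 rpm).
Crank pin A relative to C: A = (d + r cosθ, r sinθ); lever angle φ = atan2(r sinθ, d + r cosθ).
Differentiating tanφ: φ̇ = rω(d cosθ + r)/(d² + r² + 2dr cosθ).
d² + r² + 2dr cosθ = |CA|² = 0.179557 m²;  d cosθ + r = +0.10278 m.
|ω_lever| = |0.1518·7.749·+0.10278| / 0.179557 = 0.67335 rad/s.

0.673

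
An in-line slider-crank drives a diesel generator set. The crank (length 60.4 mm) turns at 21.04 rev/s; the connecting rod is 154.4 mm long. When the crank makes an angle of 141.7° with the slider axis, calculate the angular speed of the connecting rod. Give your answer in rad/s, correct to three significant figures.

41.8

ω = 132.2 rad/s (converted from 21.04 rev/s).
The rod makes angle φ with the slider axis where L sinφ = r sinθ; differentiating, L cosφ·φ̇ = r ω cosθ.
L cosφ = √(L² − r² sin²θ) = 0.14979 m.
|ω_rod| = r ω |cosθ| / √(L² − r² sin²θ) = 0.0604·132.2·0.78478/0.14979 = 41.833 rad/s.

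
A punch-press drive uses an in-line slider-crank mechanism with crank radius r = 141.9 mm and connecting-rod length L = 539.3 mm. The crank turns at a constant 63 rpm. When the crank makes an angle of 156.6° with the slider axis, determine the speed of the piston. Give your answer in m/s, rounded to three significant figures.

0.282

ω = 2π·63/60 = 6.597 rad/s
For an in-line slider-crank, x = r cosθ + √(L² − r² sin²θ), so v = −rω sinθ·[1 + r cosθ/√(L² − r² sin²θ)].
With r = 0.1419 m, L = 0.5393 m, θ = 156.6°: √(L² − r² sin²θ) = 0.53635 m.
v = −0.1419·6.597·0.39715·[1 + 0.1419·-0.91775/0.53635] = -0.28152 m/s.
|v| = 0.28152 m/s.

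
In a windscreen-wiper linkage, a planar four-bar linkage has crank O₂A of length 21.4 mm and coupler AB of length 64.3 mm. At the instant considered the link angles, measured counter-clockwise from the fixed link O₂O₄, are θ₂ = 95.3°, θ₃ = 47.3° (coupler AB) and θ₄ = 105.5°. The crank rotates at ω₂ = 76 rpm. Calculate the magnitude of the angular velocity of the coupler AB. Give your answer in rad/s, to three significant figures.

0.552

ω₂ = 7.959 rad/s (from 76 rpm).
Differentiating the loop-closure r₂e^{iθ₂}+r₃e^{iθ₃}=r₁+r₄e^{iθ₄} gives r₂ω₂e^{iθ₂}+r₃ω₃e^{iθ₃}=r₄ω₄e^{iθ₄}.
Eliminating the other unknown: ω₃ = r₂ω₂ sin(θ₄−θ₂) / [r₃ sin(θ₃−θ₄)].
Numerator sine = +0.17708; denominator sine = -0.84989.
Result = 0.0214·7.959·(+0.17708) / (0.0643·(-0.84989)) = -0.5519 rad/s; magnitude 0.5519 rad/s.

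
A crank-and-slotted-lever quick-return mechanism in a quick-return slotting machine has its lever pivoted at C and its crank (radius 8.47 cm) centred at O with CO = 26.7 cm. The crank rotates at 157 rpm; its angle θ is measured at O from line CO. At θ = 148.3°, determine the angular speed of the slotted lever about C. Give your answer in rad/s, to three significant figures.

4.96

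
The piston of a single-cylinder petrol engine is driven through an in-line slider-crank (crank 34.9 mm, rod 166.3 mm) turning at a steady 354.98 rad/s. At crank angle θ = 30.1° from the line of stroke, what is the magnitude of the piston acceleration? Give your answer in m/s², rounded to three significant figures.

ω = 355 rad/s
x(θ) = r cosθ + √(L² − r² sin²θ); with ω constant, a = ω²·d²x/dθ².
d²x/dθ² = −r cosθ − r²(cos2θ)/√u − r⁴ sin²2θ/(4u^{3/2}),  u = L² − r² sin²θ = 0.0273493 m².
Substituting r = 0.0349 m, L = 0.1663 m, θ = 30.1°: d²x/dθ² = -0.033916 m.
a = ω²·d²x/dθ² = (355)²·(-0.033916) = -4273.8 m/s²;  |a| = 4273.8 m/s².

4270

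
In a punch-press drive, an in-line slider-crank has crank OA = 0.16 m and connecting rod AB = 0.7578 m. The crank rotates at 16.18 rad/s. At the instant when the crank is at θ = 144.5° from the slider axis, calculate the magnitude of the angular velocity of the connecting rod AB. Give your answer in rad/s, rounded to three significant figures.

ω = 16.18 rad/s
The rod makes angle φ with the slider axis where L sinφ = r sinθ; differentiating, L cosφ·φ̇ = r ω cosθ.
L cosφ = √(L² − r² sin²θ) = 0.75208 m.
|ω_rod| = r ω |cosθ| / √(L² − r² sin²θ) = 0.16·16.18·0.81412/0.75208 = 2.8023 rad/s.

2.80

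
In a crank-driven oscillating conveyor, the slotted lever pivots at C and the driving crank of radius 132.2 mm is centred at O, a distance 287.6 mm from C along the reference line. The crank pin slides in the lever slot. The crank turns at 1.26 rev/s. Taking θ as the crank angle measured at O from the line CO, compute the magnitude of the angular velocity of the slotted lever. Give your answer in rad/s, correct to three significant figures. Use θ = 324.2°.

ω = 7.917 rad/s (from 1.26 rev/s).
Crank pin A relative to C: A = (d + r cosθ, r sinθ); lever angle φ = atan2(r sinθ, d + r cosθ).
Differentiating tanφ: φ̇ = rω(d cosθ + r)/(d² + r² + 2dr cosθ).
d² + r² + 2dr cosθ = |CA|² = 0.161865 m²;  d cosθ + r = +0.36546 m.
|ω_lever| = |0.1322·7.917·+0.36546| / 0.161865 = 2.363 rad/s.

2.36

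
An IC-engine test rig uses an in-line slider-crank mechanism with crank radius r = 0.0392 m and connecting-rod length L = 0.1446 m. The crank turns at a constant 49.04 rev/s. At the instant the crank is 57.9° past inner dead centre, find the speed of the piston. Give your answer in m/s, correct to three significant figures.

ω = 2π·49 = 308.1 rad/s
For an in-line slider-crank, x = r cosθ + √(L² − r² sin²θ), so v = −rω sinθ·[1 + r cosθ/√(L² − r² sin²θ)].
With r = 0.0392 m, L = 0.1446 m, θ = 57.9°: √(L² − r² sin²θ) = 0.14074 m.
v = −0.0392·308.1·0.84712·[1 + 0.0392·0.53140/0.14074] = -11.747 m/s.
|v| = 11.747 m/s.

11.7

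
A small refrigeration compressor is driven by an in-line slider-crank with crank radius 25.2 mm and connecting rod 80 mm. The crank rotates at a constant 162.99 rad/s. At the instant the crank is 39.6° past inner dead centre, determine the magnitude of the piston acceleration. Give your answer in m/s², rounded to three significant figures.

ω = 163 rad/s
x(θ) = r cosθ + √(L² − r² sin²θ); with ω constant, a = ω²·d²x/dθ².
d²x/dθ² = −r cosθ − r²(cos2θ)/√u − r⁴ sin²2θ/(4u^{3/2}),  u = L² − r² sin²θ = 0.00614198 m².
Substituting r = 0.0252 m, L = 0.08 m, θ = 39.6°: d²x/dθ² = -0.021137 m.
a = ω²·d²x/dθ² = (163)²·(-0.021137) = -561.53 m/s²;  |a| = 561.53 m/s².

562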